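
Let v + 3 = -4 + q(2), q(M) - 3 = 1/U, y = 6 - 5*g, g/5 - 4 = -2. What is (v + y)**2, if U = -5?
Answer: 58081/25 ≈ 2323.2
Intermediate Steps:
g = 10 (g = 20 + 5*(-2) = 20 - 10 = 10)
y = -44 (y = 6 - 5*10 = 6 - 50 = -44)
q(M) = 14/5 (q(M) = 3 + 1/(-5) = 3 - 1/5 = 14/5)
v = -21/5 (v = -3 + (-4 + 14/5) = -3 - 6/5 = -21/5 ≈ -4.2000)
(v + y)**2 = (-21/5 - 44)**2 = (-241/5)**2 = 58081/25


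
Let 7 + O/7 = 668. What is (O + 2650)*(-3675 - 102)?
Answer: -27485229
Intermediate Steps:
O = 4627 (O = -49 + 7*668 = -49 + 4676 = 4627)
(O + 2650)*(-3675 - 102) = (4627 + 2650)*(-3675 - 102) = 7277*(-3777) = -27485229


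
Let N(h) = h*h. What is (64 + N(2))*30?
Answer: 2040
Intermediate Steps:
N(h) = h**2
(64 + N(2))*30 = (64 + 2**2)*30 = (64 + 4)*30 = 68*30 = 2040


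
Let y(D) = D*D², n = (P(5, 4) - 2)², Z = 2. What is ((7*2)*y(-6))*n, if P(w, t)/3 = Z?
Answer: -48384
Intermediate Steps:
P(w, t) = 6 (P(w, t) = 3*2 = 6)
n = 16 (n = (6 - 2)² = 4² = 16)
y(D) = D³
((7*2)*y(-6))*n = ((7*2)*(-6)³)*16 = (14*(-216))*16 = -3024*16 = -48384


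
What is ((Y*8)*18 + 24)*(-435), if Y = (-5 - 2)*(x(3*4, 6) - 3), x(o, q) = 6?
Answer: 1305000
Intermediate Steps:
Y = -21 (Y = (-5 - 2)*(6 - 3) = -7*3 = -21)
((Y*8)*18 + 24)*(-435) = (-21*8*18 + 24)*(-435) = (-168*18 + 24)*(-435) = (-3024 + 24)*(-435) = -3000*(-435) = 1305000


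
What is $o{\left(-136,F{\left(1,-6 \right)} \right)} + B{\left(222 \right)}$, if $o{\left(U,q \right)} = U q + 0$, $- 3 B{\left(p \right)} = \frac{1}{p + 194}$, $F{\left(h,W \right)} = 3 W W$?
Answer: $- \frac{18330625}{1248} \approx -14688.0$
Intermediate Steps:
$F{\left(h,W \right)} = 3 W^{2}$
$B{\left(p \right)} = - \frac{1}{3 \left(194 + p\right)}$ ($B{\left(p \right)} = - \frac{1}{3 \left(p + 194\right)} = - \frac{1}{3 \left(194 + p\right)}$)
$o{\left(U,q \right)} = U q$
$o{\left(-136,F{\left(1,-6 \right)} \right)} + B{\left(222 \right)} = - 136 \cdot 3 \left(-6\right)^{2} - \frac{1}{582 + 3 \cdot 222} = - 136 \cdot 3 \cdot 36 - \frac{1}{582 + 666} = \left(-136\right) 108 - \frac{1}{1248} = -14688 - \frac{1}{1248} = - \frac{18330625}{1248}$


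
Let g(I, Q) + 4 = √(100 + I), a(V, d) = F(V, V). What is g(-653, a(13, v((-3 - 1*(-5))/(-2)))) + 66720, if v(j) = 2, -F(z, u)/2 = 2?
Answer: 66716 + I*√553 ≈ 66716.0 + 23.516*I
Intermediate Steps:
F(z, u) = -4 (F(z, u) = -2*2 = -4)
a(V, d) = -4
g(I, Q) = -4 + √(100 + I)
g(-653, a(13, v((-3 - 1*(-5))/(-2)))) + 66720 = (-4 + √(100 - 653)) + 66720 = (-4 + √(-553)) + 66720 = (-4 + I*√553) + 66720 = 66716 + I*√553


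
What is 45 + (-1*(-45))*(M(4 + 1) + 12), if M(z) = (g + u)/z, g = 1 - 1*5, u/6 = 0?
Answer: 549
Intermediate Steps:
u = 0 (u = 6*0 = 0)
g = -4 (g = 1 - 5 = -4)
M(z) = -4/z (M(z) = (-4 + 0)/z = -4/z)
45 + (-1*(-45))*(M(4 + 1) + 12) = 45 + (-1*(-45))*(-4/(4 + 1) + 12) = 45 + 45*(-4/5 + 12) = 45 + 45*(56/5) = 45 + 504 = 549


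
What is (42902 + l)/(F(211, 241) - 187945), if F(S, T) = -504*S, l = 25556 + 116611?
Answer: -185069/294289 ≈ -0.62887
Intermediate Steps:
l = 142167
(42902 + l)/(F(211, 241) - 187945) = (42902 + 142167)/(-504*211 - 187945) = 185069/(-106344 - 187945) = 185069/(-294289) = 185069*(-1/294289) = -185069/294289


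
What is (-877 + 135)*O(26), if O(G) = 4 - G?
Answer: 16324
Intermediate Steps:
(-877 + 135)*O(26) = (-877 + 135)*(4 - 1*26) = -742*(4 - 26) = -742*(-22) = 16324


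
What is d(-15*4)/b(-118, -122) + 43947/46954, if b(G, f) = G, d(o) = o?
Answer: 4001493/2770286 ≈ 1.4444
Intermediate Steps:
d(-15*4)/b(-118, -122) + 43947/46954 = -15*4/(-118) + 43947/46954 = -60*(-1/118) + 43947*(1/46954) = 30/59 + 43947/46954 = 4001493/2770286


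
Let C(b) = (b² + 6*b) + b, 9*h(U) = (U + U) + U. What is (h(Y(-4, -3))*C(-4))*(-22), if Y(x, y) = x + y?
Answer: -616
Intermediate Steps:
h(U) = U/3 (h(U) = ((U + U) + U)/9 = (2*U + U)/9 = (3*U)/9 = U/3)
C(b) = b² + 7*b
(h(Y(-4, -3))*C(-4))*(-22) = (((-4 - 3)/3)*(-4*(7 - 4)))*(-22) = (((⅓)*(-7))*(-4*3))*(-22) = -7/3*(-12)*(-22) = 28*(-22) = -616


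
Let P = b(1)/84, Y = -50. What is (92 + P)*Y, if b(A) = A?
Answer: -193225/42 ≈ -4600.6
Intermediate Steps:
P = 1/84 ≈ 0.011905
(92 + P)*Y = (92 + 1/84)*(-50) = (7729/84)*(-50) = -193225/42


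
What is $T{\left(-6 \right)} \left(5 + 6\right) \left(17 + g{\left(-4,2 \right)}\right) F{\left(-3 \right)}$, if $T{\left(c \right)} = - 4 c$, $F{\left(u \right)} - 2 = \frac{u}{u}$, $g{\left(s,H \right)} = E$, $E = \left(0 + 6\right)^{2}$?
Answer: $41976$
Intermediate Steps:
$E = 36$ ($E = 6^{2} = 36$)
$g{\left(s,H \right)} = 36$
$F{\left(u \right)} = 3$ ($F{\left(u \right)} = 2 + \frac{u}{u} = 2 + 1 = 3$)
$T{\left(-6 \right)} \left(5 + 6\right) \left(17 + g{\left(-4,2 \right)}\right) F{\left(-3 \right)} = \left(-4\right) \left(-6\right) \left(5 + 6\right) \left(17 + 36\right) 3 = 24 \cdot 11 \cdot 53 \cdot 3 = 24 \cdot 583 \cdot 3 = 13992 \cdot 3 = 41976$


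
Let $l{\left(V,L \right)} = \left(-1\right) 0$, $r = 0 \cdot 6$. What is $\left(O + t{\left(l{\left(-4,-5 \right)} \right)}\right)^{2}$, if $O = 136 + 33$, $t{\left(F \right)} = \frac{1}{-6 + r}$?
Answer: $\frac{1026169}{36} \approx 28505.0$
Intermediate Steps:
$r = 0$
$l{\left(V,L \right)} = 0$
$t{\left(F \right)} = - \frac{1}{6}$ ($t{\left(F \right)} = \frac{1}{-6 + 0} = \frac{1}{-6} = - \frac{1}{6}$)
$O = 169$
$\left(O + t{\left(l{\left(-4,-5 \right)} \right)}\right)^{2} = \left(169 - \frac{1}{6}\right)^{2} = \left(\frac{1013}{6}\right)^{2} = \frac{1026169}{36}$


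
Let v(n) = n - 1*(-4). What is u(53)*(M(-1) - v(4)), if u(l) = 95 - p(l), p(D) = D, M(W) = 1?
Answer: -294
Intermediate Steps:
v(n) = 4 + n (v(n) = n + 4 = 4 + n)
u(l) = 95 - l
u(53)*(M(-1) - v(4)) = (95 - 1*53)*(1 - (4 + 4)) = (95 - 53)*(1 - 1*8) = 42*(1 - 8) = 42*(-7) = -294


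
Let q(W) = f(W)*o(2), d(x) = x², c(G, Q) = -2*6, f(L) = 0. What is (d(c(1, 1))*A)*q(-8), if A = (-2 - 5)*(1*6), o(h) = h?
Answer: 0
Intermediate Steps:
c(G, Q) = -12
A = -42 (A = -7*6 = -42)
q(W) = 0 (q(W) = 0*2 = 0)
(d(c(1, 1))*A)*q(-8) = ((-12)²*(-42))*0 = (144*(-42))*0 = -6048*0 = 0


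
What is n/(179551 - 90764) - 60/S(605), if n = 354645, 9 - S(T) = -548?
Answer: 192210045/49454359 ≈ 3.8866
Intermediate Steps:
S(T) = 557 (S(T) = 9 - 1*(-548) = 9 + 548 = 557)
n/(179551 - 90764) - 60/S(605) = 354645/(179551 - 90764) - 60/557 = 354645/88787 - 60*1/557 = 354645*(1/88787) - 60/557 = 354645/88787 - 60/557 = 192210045/49454359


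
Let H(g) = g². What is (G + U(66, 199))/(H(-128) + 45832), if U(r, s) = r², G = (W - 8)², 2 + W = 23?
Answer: 4525/62216 ≈ 0.072731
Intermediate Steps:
W = 21 (W = -2 + 23 = 21)
G = 169 (G = (21 - 8)² = 13² = 169)
(G + U(66, 199))/(H(-128) + 45832) = (169 + 66²)/((-128)² + 45832) = (169 + 4356)/(16384 + 45832) = 4525/62216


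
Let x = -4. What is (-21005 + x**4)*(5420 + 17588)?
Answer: -477392992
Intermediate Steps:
(-21005 + x**4)*(5420 + 17588) = (-21005 + (-4)**4)*(5420 + 17588) = (-21005 + 256)*23008 = -20749*23008 = -477392992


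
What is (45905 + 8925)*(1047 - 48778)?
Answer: -2617090730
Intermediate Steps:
(45905 + 8925)*(1047 - 48778) = 54830*(-47731) = -2617090730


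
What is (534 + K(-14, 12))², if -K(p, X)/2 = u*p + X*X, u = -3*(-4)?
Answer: 338724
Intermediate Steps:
u = 12
K(p, X) = -24*p - 2*X² (K(p, X) = -2*(12*p + X*X) = -2*(12*p + X²) = -2*(X² + 12*p) = -24*p - 2*X²)
(534 + K(-14, 12))² = (534 + (-24*(-14) - 2*12²))² = (534 + (336 - 2*144))² = (534 + (336 - 288))² = (534 + 48)² = 582² = 338724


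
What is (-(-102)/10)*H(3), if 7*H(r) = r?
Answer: 153/35 ≈ 4.3714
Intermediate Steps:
H(r) = r/7
(-(-102)/10)*H(3) = (-(-102)/10)*((⅐)*3) = -(-102)/10*(3/7) = -6*(-17/10)*(3/7) = (51/5)*(3/7) = 153/35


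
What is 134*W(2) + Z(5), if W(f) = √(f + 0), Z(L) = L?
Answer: 5 + 134*√2 ≈ 194.50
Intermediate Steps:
W(f) = √f
134*W(2) + Z(5) = 134*√2 + 5 = 5 + 134*√2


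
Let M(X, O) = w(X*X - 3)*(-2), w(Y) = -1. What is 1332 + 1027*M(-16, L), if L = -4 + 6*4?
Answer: 3386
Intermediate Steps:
L = 20 (L = -4 + 24 = 20)
M(X, O) = 2 (M(X, O) = -1*(-2) = 2)
1332 + 1027*M(-16, L) = 1332 + 1027*2 = 1332 + 2054 = 3386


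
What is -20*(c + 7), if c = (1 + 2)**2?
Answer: -320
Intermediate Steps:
c = 9 (c = 3**2 = 9)
-20*(c + 7) = -20*(9 + 7) = -20*16 = -320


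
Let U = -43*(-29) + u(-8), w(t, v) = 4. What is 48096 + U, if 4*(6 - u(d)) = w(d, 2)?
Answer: 49348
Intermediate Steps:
u(d) = 5 (u(d) = 6 - ¼*4 = 6 - 1 = 5)
U = 1252 (U = -43*(-29) + 5 = 1247 + 5 = 1252)
48096 + U = 48096 + 1252 = 49348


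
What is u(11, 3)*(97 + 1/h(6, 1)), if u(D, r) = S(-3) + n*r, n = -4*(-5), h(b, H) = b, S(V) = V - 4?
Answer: 30899/6 ≈ 5149.8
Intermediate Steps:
S(V) = -4 + V
n = 20
u(D, r) = -7 + 20*r (u(D, r) = (-4 - 3) + 20*r = -7 + 20*r)
u(11, 3)*(97 + 1/h(6, 1)) = (-7 + 20*3)*(97 + 1/6) = (-7 + 60)*(97 + ⅙) = 53*(583/6) = 30899/6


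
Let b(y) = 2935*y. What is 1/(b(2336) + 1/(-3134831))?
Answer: 3134831/21492902908959 ≈ 1.4585e-7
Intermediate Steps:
1/(b(2336) + 1/(-3134831)) = 1/(2935*2336 + 1/(-3134831)) = 1/(6856160 - 1/3134831) = 1/(21492902908959/3134831) = 3134831/21492902908959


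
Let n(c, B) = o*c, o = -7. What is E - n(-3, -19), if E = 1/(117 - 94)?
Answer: -482/23 ≈ -20.957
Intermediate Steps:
E = 1/23 ≈ 0.043478
n(c, B) = -7*c
E - n(-3, -19) = 1/23 - (-7)*(-3) = 1/23 - 1*21 = 1/23 - 21 = -482/23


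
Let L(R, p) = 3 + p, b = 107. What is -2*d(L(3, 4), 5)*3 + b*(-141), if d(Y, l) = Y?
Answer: -15129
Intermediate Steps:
-2*d(L(3, 4), 5)*3 + b*(-141) = -2*(3 + 4)*3 + 107*(-141) = -2*7*3 - 15087 = -14*3 - 15087 = -42 - 15087 = -15129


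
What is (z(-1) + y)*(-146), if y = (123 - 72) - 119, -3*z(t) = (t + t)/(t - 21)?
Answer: 327770/33 ≈ 9932.4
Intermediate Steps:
z(t) = -2*t/(3*(-21 + t)) (z(t) = -(t + t)/(3*(t - 21)) = -2*t/(3*(-21 + t)))
y = -68 (y = 51 - 119 = -68)
(z(-1) + y)*(-146) = (-2*(-1)/(-63 + 3*(-1)) - 68)*(-146) = (-2*(-1)/(-63 - 3) - 68)*(-146) = (-2*(-1)/(-66) - 68)*(-146) = (-2*(-1)*(-1/66) - 68)*(-146) = (-1/33 - 68)*(-146) = -2245/33*(-146) = 327770/33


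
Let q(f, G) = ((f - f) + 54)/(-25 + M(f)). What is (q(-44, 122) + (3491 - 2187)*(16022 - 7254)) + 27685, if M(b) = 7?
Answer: 11461154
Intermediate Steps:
q(f, G) = -3 (q(f, G) = ((f - f) + 54)/(-25 + 7) = (0 + 54)/(-18) = 54*(-1/18) = -3)
(q(-44, 122) + (3491 - 2187)*(16022 - 7254)) + 27685 = (-3 + (3491 - 2187)*(16022 - 7254)) + 27685 = (-3 + 1304*8768) + 27685 = (-3 + 11433472) + 27685 = 11433469 + 27685 = 11461154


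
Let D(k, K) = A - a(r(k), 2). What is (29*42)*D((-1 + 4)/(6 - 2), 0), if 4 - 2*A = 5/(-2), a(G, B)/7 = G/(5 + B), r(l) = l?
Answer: 3045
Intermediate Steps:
a(G, B) = 7*G/(5 + B) (a(G, B) = 7*(G/(5 + B)) = 7*G/(5 + B))
A = 13/4 (A = 2 - 5/(2*(-2)) = 2 - 5*(-1)/(2*2) = 2 - 1/2*(-5/2) = 2 + 5/4 = 13/4 ≈ 3.2500)
D(k, K) = 13/4 - k (D(k, K) = 13/4 - 7*k/(5 + 2) = 13/4 - 7*k/7 = 13/4 - k)
(29*42)*D((-1 + 4)/(6 - 2), 0) = (29*42)*(13/4 - (-1 + 4)/(6 - 2)) = 1218*(13/4 - 3/4) = 1218*(5/2) = 3045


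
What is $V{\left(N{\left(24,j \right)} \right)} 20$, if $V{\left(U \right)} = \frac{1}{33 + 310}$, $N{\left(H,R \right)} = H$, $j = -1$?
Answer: $\frac{20}{343} \approx 0.058309$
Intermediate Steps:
$V{\left(U \right)} = \frac{1}{343}$
$V{\left(N{\left(24,j \right)} \right)} 20 = \frac{1}{343} \cdot 20 = \frac{20}{343}$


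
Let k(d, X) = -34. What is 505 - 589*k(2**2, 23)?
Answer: 20531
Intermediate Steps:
505 - 589*k(2**2, 23) = 505 - 589*(-34) = 505 + 20026 = 20531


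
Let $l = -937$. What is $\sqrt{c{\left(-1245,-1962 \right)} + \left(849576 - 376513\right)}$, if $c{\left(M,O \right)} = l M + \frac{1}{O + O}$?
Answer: $\frac{\sqrt{701295129539}}{654} \approx 1280.5$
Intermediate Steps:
$c{\left(M,O \right)} = \frac{1}{2 O} - 937 M$ ($c{\left(M,O \right)} = - 937 M + \frac{1}{O + O} = - 937 M + \frac{1}{2 O} = \frac{1}{2 O} - 937 M$)
$\sqrt{c{\left(-1245,-1962 \right)} + \left(849576 - 376513\right)} = \sqrt{\left(\frac{1}{2 \left(-1962\right)} - -1166565\right) + \left(849576 - 376513\right)} = \sqrt{\left(\frac{1}{2} \left(- \frac{1}{1962}\right) + 1166565\right) + \left(849576 - 376513\right)} = \sqrt{\left(- \frac{1}{3924} + 1166565\right) + 473063} = \sqrt{\frac{4577601059}{3924} + 473063} = \sqrt{\frac{6433900271}{3924}} = \frac{\sqrt{701295129539}}{654}$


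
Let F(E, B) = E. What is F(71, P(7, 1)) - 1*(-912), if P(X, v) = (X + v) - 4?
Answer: 983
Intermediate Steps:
P(X, v) = -4 + X + v
F(71, P(7, 1)) - 1*(-912) = 71 - 1*(-912) = 71 + 912 = 983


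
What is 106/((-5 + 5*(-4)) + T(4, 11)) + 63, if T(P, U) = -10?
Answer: 2099/35 ≈ 59.971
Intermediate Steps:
106/((-5 + 5*(-4)) + T(4, 11)) + 63 = 106/((-5 + 5*(-4)) - 10) + 63 = 106/((-5 - 20) - 10) + 63 = 106/(-25 - 10) + 63 = 106/(-35) + 63 = -1/35*106 + 63 = -106/35 + 63 = 2099/35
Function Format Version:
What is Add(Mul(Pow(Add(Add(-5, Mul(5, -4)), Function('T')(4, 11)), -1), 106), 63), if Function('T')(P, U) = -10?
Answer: Rational(2099, 35) ≈ 59.971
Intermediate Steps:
Add(Mul(Pow(Add(Add(-5, Mul(5, -4)), Function('T')(4, 11)), -1), 106), 63) = Add(Mul(Pow(Add(Add(-5, Mul(5, -4)), -10), -1), 106), 63) = Add(Mul(Pow(Add(Add(-5, -20), -10), -1), 106), 63) = Add(Mul(Pow(Add(-25, -10), -1), 106), 63) = Add(Mul(Pow(-35, -1), 106), 63) = Add(Mul(Rational(-1, 35), 106), 63) = Add(Rational(-106, 35), 63) = Rational(2099, 35)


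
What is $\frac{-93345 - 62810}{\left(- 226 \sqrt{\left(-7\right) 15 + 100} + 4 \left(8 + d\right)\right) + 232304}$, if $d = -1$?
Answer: $- \frac{9069950865}{13494603401} - \frac{17645515 i \sqrt{5}}{26989206802} \approx -0.67212 - 0.0014619 i$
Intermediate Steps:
$\frac{-93345 - 62810}{\left(- 226 \sqrt{\left(-7\right) 15 + 100} + 4 \left(8 + d\right)\right) + 232304} = \frac{-93345 - 62810}{\left(- 226 \sqrt{\left(-7\right) 15 + 100} + 4 \left(8 - 1\right)\right) + 232304} = - \frac{156155}{\left(- 226 \sqrt{-105 + 100} + 4 \cdot 7\right) + 232304} = - \frac{156155}{\left(- 226 \sqrt{-5} + 28\right) + 232304} = - \frac{156155}{\left(- 226 i \sqrt{5} + 28\right) + 232304} = - \frac{156155}{\left(28 - 226 i \sqrt{5}\right) + 232304} = - \frac{156155}{232332 - 226 i \sqrt{5}}$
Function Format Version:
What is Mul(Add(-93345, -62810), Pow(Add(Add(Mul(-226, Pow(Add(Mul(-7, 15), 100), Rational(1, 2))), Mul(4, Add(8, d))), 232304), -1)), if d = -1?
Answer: Add(Rational(-9069950865, 13494603401), Mul(Rational(-17645515, 26989206802), I, Pow(5, Rational(1, 2)))) ≈ Add(-0.67212, Mul(-0.0014619, I))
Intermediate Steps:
Mul(Add(-93345, -62810), Pow(Add(Add(Mul(-226, Pow(Add(Mul(-7, 15), 100), Rational(1, 2))), Mul(4, Add(8, d))), 232304), -1)) = Mul(Add(-93345, -62810), Pow(Add(Add(Mul(-226, Pow(Add(Mul(-7, 15), 100), Rational(1, 2))), Mul(4, Add(8, -1))), 232304), -1)) = Mul(-156155, Pow(Add(Add(Mul(-226, Pow(Add(-105, 100), Rational(1, 2))), Mul(4, 7)), 232304), -1)) = Mul(-156155, Pow(Add(Add(Mul(-226, Pow(-5, Rational(1, 2))), 28), 232304), -1)) = Mul(-156155, Pow(Add(Add(Mul(-226, Mul(I, Pow(5, Rational(1, 2)))), 28), 232304), -1)) = Mul(-156155, Pow(Add(Add(Mul(-226, I, Pow(5, Rational(1, 2))), 28), 232304), -1)) = Mul(-156155, Pow(Add(Add(28, Mul(-226, I, Pow(5, Rational(1, 2)))), 232304), -1)) = Mul(-156155, Pow(Add(232332, Mul(-226, I, Pow(5, Rational(1, 2)))), -1))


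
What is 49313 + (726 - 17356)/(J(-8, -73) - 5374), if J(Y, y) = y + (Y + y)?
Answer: 136309447/2764 ≈ 49316.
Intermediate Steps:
J(Y, y) = Y + 2*y
49313 + (726 - 17356)/(J(-8, -73) - 5374) = 49313 + (726 - 17356)/((-8 + 2*(-73)) - 5374) = 49313 - 16630/((-8 - 146) - 5374) = 49313 - 16630/(-154 - 5374) = 49313 - 16630/(-5528) = 49313 - 16630*(-1/5528) = 49313 + 8315/2764 = 136309447/2764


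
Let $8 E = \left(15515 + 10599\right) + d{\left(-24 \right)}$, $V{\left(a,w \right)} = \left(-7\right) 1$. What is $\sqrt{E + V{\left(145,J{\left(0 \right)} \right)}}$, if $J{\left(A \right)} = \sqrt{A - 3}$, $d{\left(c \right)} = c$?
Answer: $\frac{\sqrt{13017}}{2} \approx 57.046$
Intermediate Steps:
$J{\left(A \right)} = \sqrt{-3 + A}$
$V{\left(a,w \right)} = -7$
$E = \frac{13045}{4}$ ($E = \frac{\left(15515 + 10599\right) - 24}{8} = \frac{26114 - 24}{8} = \frac{1}{8} \cdot 26090 = \frac{13045}{4} \approx 3261.3$)
$\sqrt{E + V{\left(145,J{\left(0 \right)} \right)}} = \sqrt{\frac{13045}{4} - 7} = \sqrt{\frac{13017}{4}} = \frac{\sqrt{13017}}{2}$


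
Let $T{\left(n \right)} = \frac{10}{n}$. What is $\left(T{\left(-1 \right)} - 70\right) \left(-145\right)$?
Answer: $11600$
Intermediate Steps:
$\left(T{\left(-1 \right)} - 70\right) \left(-145\right) = \left(\frac{10}{-1} - 70\right) \left(-145\right) = \left(10 \left(-1\right) - 70\right) \left(-145\right) = \left(-10 - 70\right) \left(-145\right) = \left(-80\right) \left(-145\right) = 11600$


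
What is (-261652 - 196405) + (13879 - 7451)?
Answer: -451629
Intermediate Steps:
(-261652 - 196405) + (13879 - 7451) = -458057 + 6428 = -451629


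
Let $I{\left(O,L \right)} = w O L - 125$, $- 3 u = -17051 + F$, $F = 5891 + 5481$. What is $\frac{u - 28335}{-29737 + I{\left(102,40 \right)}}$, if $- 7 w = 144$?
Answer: $\frac{10283}{44253} \approx 0.23237$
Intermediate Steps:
$w = - \frac{144}{7}$ ($w = \left(- \frac{1}{7}\right) 144 = - \frac{144}{7} \approx -20.571$)
$F = 11372$
$u = 1893$ ($u = - \frac{-17051 + 11372}{3} = \left(- \frac{1}{3}\right) \left(-5679\right) = 1893$)
$I{\left(O,L \right)} = -125 - \frac{144 L O}{7}$ ($I{\left(O,L \right)} = - \frac{144 O}{7} L - 125 = - \frac{144 L O}{7} - 125 = -125 - \frac{144 L O}{7}$)
$\frac{u - 28335}{-29737 + I{\left(102,40 \right)}} = \frac{1893 - 28335}{-29737 - \left(125 + \frac{5760}{7} \cdot 102\right)} = - \frac{26442}{-29737 - \frac{588395}{7}} = - \frac{26442}{- \frac{796554}{7}} = \left(-26442\right) \left(- \frac{7}{796554}\right) = \frac{10283}{44253}$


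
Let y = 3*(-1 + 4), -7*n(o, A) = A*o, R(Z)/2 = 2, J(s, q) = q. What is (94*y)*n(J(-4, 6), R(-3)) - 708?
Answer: -25260/7 ≈ -3608.6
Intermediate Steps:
R(Z) = 4 (R(Z) = 2*2 = 4)
n(o, A) = -A*o/7
y = 9 (y = 3*3 = 9)
(94*y)*n(J(-4, 6), R(-3)) - 708 = (94*9)*(-1/7*4*6) - 708 = 846*(-24/7) - 708 = -20304/7 - 708 = -25260/7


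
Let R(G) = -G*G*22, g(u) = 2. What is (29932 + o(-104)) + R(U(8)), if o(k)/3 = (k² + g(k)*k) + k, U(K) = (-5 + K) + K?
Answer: 58782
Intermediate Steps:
U(K) = -5 + 2*K
o(k) = 3*k² + 9*k (o(k) = 3*((k² + 2*k) + k) = 3*(k² + 3*k) = 3*k² + 9*k)
R(G) = -22*G² (R(G) = -G²*22 = -22*G²)
(29932 + o(-104)) + R(U(8)) = (29932 + 3*(-104)*(3 - 104)) - 22*(-5 + 2*8)² = (29932 + 3*(-104)*(-101)) - 22*(-5 + 16)² = (29932 + 31512) - 22*11² = 61444 - 22*121 = 61444 - 2662 = 58782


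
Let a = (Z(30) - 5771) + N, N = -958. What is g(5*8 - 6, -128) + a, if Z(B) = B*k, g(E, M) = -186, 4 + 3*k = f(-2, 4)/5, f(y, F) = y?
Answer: -6959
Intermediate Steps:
k = -22/15 (k = -4/3 + (-2/5)/3 = -4/3 + (-2*1/5)/3 = -4/3 + (1/3)*(-2/5) = -4/3 - 2/15 = -22/15 ≈ -1.4667)
Z(B) = -22*B/15 (Z(B) = B*(-22/15) = -22*B/15)
a = -6773 (a = (-22/15*30 - 5771) - 958 = (-44 - 5771) - 958 = -5815 - 958 = -6773)
g(5*8 - 6, -128) + a = -186 - 6773 = -6959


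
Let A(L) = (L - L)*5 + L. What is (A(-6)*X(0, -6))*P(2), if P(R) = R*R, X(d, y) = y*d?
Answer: 0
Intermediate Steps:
A(L) = L (A(L) = 0*5 + L = 0 + L = L)
X(d, y) = d*y
P(R) = R²
(A(-6)*X(0, -6))*P(2) = -0*(-6)*2² = -6*0*4 = 0*4 = 0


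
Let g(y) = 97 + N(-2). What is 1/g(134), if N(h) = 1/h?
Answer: 2/193 ≈ 0.010363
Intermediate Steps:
g(y) = 193/2 (g(y) = 97 + 1/(-2) = 97 - 1/2 = 193/2)
1/g(134) = 1/(193/2) = 2/193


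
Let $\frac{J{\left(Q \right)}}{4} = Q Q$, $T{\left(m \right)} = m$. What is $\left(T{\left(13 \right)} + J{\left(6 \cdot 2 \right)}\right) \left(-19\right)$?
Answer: $-11191$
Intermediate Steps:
$J{\left(Q \right)} = 4 Q^{2}$ ($J{\left(Q \right)} = 4 Q Q = 4 Q^{2}$)
$\left(T{\left(13 \right)} + J{\left(6 \cdot 2 \right)}\right) \left(-19\right) = \left(13 + 4 \left(6 \cdot 2\right)^{2}\right) \left(-19\right) = \left(13 + 4 \cdot 12^{2}\right) \left(-19\right) = \left(13 + 4 \cdot 144\right) \left(-19\right) = \left(13 + 576\right) \left(-19\right) = 589 \left(-19\right) = -11191$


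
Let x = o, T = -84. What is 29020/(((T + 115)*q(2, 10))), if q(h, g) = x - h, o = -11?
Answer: -29020/403 ≈ -72.010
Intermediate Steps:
x = -11
q(h, g) = -11 - h
29020/(((T + 115)*q(2, 10))) = 29020/(((-84 + 115)*(-11 - 1*2))) = 29020/((31*(-11 - 2))) = 29020/((31*(-13))) = 29020/(-403) = 29020*(-1/403) = -29020/403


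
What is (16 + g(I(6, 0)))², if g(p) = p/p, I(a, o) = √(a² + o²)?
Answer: 289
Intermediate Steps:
g(p) = 1
(16 + g(I(6, 0)))² = (16 + 1)² = 17² = 289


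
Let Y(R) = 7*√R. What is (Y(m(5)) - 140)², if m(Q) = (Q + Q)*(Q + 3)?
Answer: 23520 - 7840*√5 ≈ 5989.2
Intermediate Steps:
m(Q) = 2*Q*(3 + Q) (m(Q) = (2*Q)*(3 + Q) = 2*Q*(3 + Q))
(Y(m(5)) - 140)² = (7*√(2*5*(3 + 5)) - 140)² = (7*√(2*5*8) - 140)² = (7*√80 - 140)² = (7*(4*√5) - 140)² = (28*√5 - 140)² = (-140 + 28*√5)²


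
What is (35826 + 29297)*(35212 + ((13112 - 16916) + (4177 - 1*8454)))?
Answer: 1766852113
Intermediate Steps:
(35826 + 29297)*(35212 + ((13112 - 16916) + (4177 - 1*8454))) = 65123*(35212 + (-3804 + (4177 - 8454))) = 65123*(35212 + (-3804 - 4277)) = 65123*(35212 - 8081) = 65123*27131 = 1766852113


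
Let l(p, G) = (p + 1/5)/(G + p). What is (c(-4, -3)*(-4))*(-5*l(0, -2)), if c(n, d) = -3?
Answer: 6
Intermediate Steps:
l(p, G) = (⅕ + p)/(G + p) (l(p, G) = (p + ⅕)/(G + p) = (⅕ + p)/(G + p))
(c(-4, -3)*(-4))*(-5*l(0, -2)) = (-3*(-4))*(-5*(⅕ + 0)/(-2 + 0)) = 12*(-5/((-2)*5)) = 12*(-(-5)/(2*5)) = 12*(-5*(-⅒)) = 12*(½) = 6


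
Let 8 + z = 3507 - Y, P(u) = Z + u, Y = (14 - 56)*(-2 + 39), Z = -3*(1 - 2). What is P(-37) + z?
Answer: 5019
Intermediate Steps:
Z = 3 (Z = -3*(-1) = 3)
Y = -1554 (Y = -42*37 = -1554)
P(u) = 3 + u
z = 5053 (z = -8 + (3507 - 1*(-1554)) = -8 + (3507 + 1554) = -8 + 5061 = 5053)
P(-37) + z = (3 - 37) + 5053 = -34 + 5053 = 5019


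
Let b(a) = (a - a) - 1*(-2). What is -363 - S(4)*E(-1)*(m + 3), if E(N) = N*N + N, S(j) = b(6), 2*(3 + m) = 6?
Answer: -363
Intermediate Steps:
m = 0 (m = -3 + (1/2)*6 = -3 + 3 = 0)
b(a) = 2 (b(a) = 0 + 2 = 2)
S(j) = 2
E(N) = N + N**2 (E(N) = N**2 + N = N + N**2)
-363 - S(4)*E(-1)*(m + 3) = -363 - 2*(-(1 - 1))*(0 + 3) = -363 - 2*(-1*0)*3 = -363 - 2*0*3 = -363 - 0*3 = -363 - 1*0 = -363 + 0 = -363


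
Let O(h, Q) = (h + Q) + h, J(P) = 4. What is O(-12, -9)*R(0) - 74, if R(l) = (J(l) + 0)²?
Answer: -602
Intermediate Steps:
R(l) = 16 (R(l) = (4 + 0)² = 4² = 16)
O(h, Q) = Q + 2*h (O(h, Q) = (Q + h) + h = Q + 2*h)
O(-12, -9)*R(0) - 74 = (-9 + 2*(-12))*16 - 74 = (-9 - 24)*16 - 74 = -33*16 - 74 = -528 - 74 = -602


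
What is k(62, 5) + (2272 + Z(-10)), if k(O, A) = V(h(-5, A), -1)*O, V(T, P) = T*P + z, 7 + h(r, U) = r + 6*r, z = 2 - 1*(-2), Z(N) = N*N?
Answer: 5224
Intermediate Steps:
Z(N) = N**2
z = 4 (z = 2 + 2 = 4)
h(r, U) = -7 + 7*r (h(r, U) = -7 + (r + 6*r) = -7 + 7*r)
V(T, P) = 4 + P*T (V(T, P) = T*P + 4 = P*T + 4 = 4 + P*T)
k(O, A) = 46*O (k(O, A) = (4 - (-7 + 7*(-5)))*O = (4 - (-7 - 35))*O = (4 - 1*(-42))*O = (4 + 42)*O = 46*O)
k(62, 5) + (2272 + Z(-10)) = 46*62 + (2272 + (-10)**2) = 2852 + (2272 + 100) = 2852 + 2372 = 5224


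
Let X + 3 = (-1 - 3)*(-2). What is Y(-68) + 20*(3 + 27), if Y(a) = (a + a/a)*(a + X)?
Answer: 4821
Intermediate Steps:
X = 5 (X = -3 + (-1 - 3)*(-2) = -3 - 4*(-2) = -3 + 8 = 5)
Y(a) = (1 + a)*(5 + a) (Y(a) = (a + a/a)*(a + 5) = (a + 1)*(5 + a) = (1 + a)*(5 + a))
Y(-68) + 20*(3 + 27) = (5 + (-68)² + 6*(-68)) + 20*(3 + 27) = (5 + 4624 - 408) + 20*30 = 4221 + 600 = 4821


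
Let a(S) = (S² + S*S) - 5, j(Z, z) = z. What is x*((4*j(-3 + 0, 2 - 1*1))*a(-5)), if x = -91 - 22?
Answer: -20340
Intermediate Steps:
a(S) = -5 + 2*S² (a(S) = (S² + S²) - 5 = 2*S² - 5 = -5 + 2*S²)
x = -113
x*((4*j(-3 + 0, 2 - 1*1))*a(-5)) = -113*4*(2 - 1*1)*(-5 + 2*(-5)²) = -113*4*(2 - 1)*(-5 + 2*25) = -113*4*1*(-5 + 50) = -452*45 = -113*180 = -20340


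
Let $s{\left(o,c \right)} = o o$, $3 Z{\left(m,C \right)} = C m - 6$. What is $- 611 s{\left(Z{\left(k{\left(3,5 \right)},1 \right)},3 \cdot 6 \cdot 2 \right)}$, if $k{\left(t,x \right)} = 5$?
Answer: $- \frac{611}{9} \approx -67.889$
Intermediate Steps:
$Z{\left(m,C \right)} = -2 + \frac{C m}{3}$ ($Z{\left(m,C \right)} = \frac{C m - 6}{3} = \frac{-6 + C m}{3} = -2 + \frac{C m}{3}$)
$s{\left(o,c \right)} = o^{2}$
$- 611 s{\left(Z{\left(k{\left(3,5 \right)},1 \right)},3 \cdot 6 \cdot 2 \right)} = - 611 \left(-2 + \frac{1}{3} \cdot 1 \cdot 5\right)^{2} = - 611 \left(-2 + \frac{5}{3}\right)^{2} = - 611 \left(- \frac{1}{3}\right)^{2} = \left(-611\right) \frac{1}{9} = - \frac{611}{9}$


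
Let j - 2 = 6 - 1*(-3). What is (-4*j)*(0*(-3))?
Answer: 0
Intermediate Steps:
j = 11 (j = 2 + (6 - 1*(-3)) = 2 + (6 + 3) = 2 + 9 = 11)
(-4*j)*(0*(-3)) = (-4*11)*(0*(-3)) = -44*0 = 0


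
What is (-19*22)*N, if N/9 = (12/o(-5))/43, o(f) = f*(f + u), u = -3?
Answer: -5643/215 ≈ -26.247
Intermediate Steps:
o(f) = f*(-3 + f) (o(f) = f*(f - 3) = f*(-3 + f))
N = 27/430 (N = 9*((12/((-5*(-3 - 5))))/43) = 9*((12/((-5*(-8))))*(1/43)) = 9*((12/40)*(1/43)) = 9*((12*(1/40))*(1/43)) = 9*((3/10)*(1/43)) = 9*(3/430) = 27/430 ≈ 0.062791)
(-19*22)*N = -19*22*(27/430) = -418*27/430 = -5643/215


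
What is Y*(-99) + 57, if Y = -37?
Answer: 3720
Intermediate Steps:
Y*(-99) + 57 = -37*(-99) + 57 = 3663 + 57 = 3720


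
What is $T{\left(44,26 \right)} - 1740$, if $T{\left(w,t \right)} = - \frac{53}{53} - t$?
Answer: $-1767$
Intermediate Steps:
$T{\left(w,t \right)} = -1 - t$ ($T{\left(w,t \right)} = \left(-53\right) \frac{1}{53} - t = -1 - t$)
$T{\left(44,26 \right)} - 1740 = \left(-1 - 26\right) - 1740 = -27 - 1740 = -1767$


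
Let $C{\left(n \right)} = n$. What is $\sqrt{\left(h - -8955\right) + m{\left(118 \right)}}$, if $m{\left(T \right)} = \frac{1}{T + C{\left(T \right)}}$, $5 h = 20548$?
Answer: $\frac{7 \sqrt{92812015}}{590} \approx 114.3$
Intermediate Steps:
$h = \frac{20548}{5}$ ($h = \frac{1}{5} \cdot 20548 = \frac{20548}{5} \approx 4109.6$)
$m{\left(T \right)} = \frac{1}{2 T}$ ($m{\left(T \right)} = \frac{1}{T + T} = \frac{1}{2 T}$)
$\sqrt{\left(h - -8955\right) + m{\left(118 \right)}} = \sqrt{\left(\frac{20548}{5} - -8955\right) + \frac{1}{2 \cdot 118}} = \sqrt{\left(\frac{20548}{5} + 8955\right) + \frac{1}{2} \cdot \frac{1}{118}} = \sqrt{\frac{65323}{5} + \frac{1}{236}} = \sqrt{\frac{15416233}{1180}} = \frac{7 \sqrt{92812015}}{590}$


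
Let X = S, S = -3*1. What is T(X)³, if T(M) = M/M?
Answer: 1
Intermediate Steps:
S = -3
X = -3
T(M) = 1
T(X)³ = 1³ = 1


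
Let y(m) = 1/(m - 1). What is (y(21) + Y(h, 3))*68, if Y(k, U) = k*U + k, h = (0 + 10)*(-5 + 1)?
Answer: -54383/5 ≈ -10877.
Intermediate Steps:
y(m) = 1/(-1 + m)
h = -40 (h = 10*(-4) = -40)
Y(k, U) = k + U*k (Y(k, U) = U*k + k = k + U*k)
(y(21) + Y(h, 3))*68 = (1/(-1 + 21) - 40*(1 + 3))*68 = (1/20 - 40*4)*68 = (1/20 - 160)*68 = -3199/20*68 = -54383/5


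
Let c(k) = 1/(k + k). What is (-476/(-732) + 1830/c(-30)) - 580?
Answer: -20199421/183 ≈ -1.1038e+5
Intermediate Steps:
c(k) = 1/(2*k)
(-476/(-732) + 1830/c(-30)) - 580 = (-476/(-732) + 1830/(((½)/(-30)))) - 580 = (-476*(-1/732) + 1830/(((½)*(-1/30)))) - 580 = (119/183 + 1830/(-1/60)) - 580 = (119/183 + 1830*(-60)) - 580 = (119/183 - 109800) - 580 = -20093281/183 - 580 = -20199421/183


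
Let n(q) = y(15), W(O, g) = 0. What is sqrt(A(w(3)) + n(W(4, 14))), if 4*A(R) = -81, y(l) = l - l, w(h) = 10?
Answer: 9*I/2 ≈ 4.5*I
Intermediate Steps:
y(l) = 0
n(q) = 0
A(R) = -81/4 (A(R) = (1/4)*(-81) = -81/4)
sqrt(A(w(3)) + n(W(4, 14))) = sqrt(-81/4 + 0) = sqrt(-81/4) = 9*I/2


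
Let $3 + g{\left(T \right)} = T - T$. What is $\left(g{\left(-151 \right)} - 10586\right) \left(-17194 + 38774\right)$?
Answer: $-228510620$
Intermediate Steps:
$g{\left(T \right)} = -3$ ($g{\left(T \right)} = -3 + \left(T - T\right) = -3 + 0 = -3$)
$\left(g{\left(-151 \right)} - 10586\right) \left(-17194 + 38774\right) = \left(-3 - 10586\right) \left(-17194 + 38774\right) = \left(-3 + \left(-12063 + 1477\right)\right) 21580 = \left(-3 - 10586\right) 21580 = \left(-10589\right) 21580 = -228510620$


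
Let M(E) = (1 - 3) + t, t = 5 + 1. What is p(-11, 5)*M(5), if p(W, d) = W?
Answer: -44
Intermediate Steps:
t = 6
M(E) = 4 (M(E) = (1 - 3) + 6 = -2 + 6 = 4)
p(-11, 5)*M(5) = -11*4 = -44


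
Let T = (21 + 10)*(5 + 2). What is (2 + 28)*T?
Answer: 6510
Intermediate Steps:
T = 217 (T = 31*7 = 217)
(2 + 28)*T = (2 + 28)*217 = 30*217 = 6510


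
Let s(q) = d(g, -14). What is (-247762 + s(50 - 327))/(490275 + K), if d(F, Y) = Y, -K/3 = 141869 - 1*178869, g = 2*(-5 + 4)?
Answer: -82592/200425 ≈ -0.41208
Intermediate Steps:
g = -2 (g = 2*(-1) = -2)
K = 111000 (K = -3*(141869 - 1*178869) = -3*(141869 - 178869) = -3*(-37000) = 111000)
s(q) = -14
(-247762 + s(50 - 327))/(490275 + K) = (-247762 - 14)/(490275 + 111000) = -247776/601275 = -247776*1/601275 = -82592/200425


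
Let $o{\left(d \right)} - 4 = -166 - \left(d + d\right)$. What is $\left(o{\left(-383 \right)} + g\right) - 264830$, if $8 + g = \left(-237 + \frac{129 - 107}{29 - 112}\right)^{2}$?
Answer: $- \frac{1432493777}{6889} \approx -2.0794 \cdot 10^{5}$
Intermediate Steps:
$o{\left(d \right)} = -162 - 2 d$ ($o{\left(d \right)} = 4 - \left(166 + 2 d\right) = -162 - 2 d$)
$g = \frac{387759137}{6889}$ ($g = -8 + \left(-237 + \frac{129 - 107}{29 - 112}\right)^{2} = -8 + \left(-237 + \frac{22}{-83}\right)^{2} = -8 + \left(-237 + 22 \left(- \frac{1}{83}\right)\right)^{2} = -8 + \left(-237 - \frac{22}{83}\right)^{2} = -8 + \left(- \frac{19693}{83}\right)^{2} = -8 + \frac{387814249}{6889} = \frac{387759137}{6889} \approx 56287.0$)
$\left(o{\left(-383 \right)} + g\right) - 264830 = \left(\left(-162 - -766\right) + \frac{387759137}{6889}\right) - 264830 = \left(\left(-162 + 766\right) + \frac{387759137}{6889}\right) - 264830 = \left(604 + \frac{387759137}{6889}\right) - 264830 = \frac{391920093}{6889} - 264830 = - \frac{1432493777}{6889}$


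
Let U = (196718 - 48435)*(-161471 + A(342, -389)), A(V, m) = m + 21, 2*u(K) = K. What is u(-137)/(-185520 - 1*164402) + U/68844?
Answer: -2099354626596025/6022507542 ≈ -3.4859e+5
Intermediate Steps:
u(K) = K/2
A(V, m) = 21 + m
U = -23997972437 (U = (196718 - 48435)*(-161471 + (21 - 389)) = 148283*(-161471 - 368) = 148283*(-161839) = -23997972437)
u(-137)/(-185520 - 1*164402) + U/68844 = ((1/2)*(-137))/(-185520 - 1*164402) - 23997972437/68844 = -137/(2*(-185520 - 164402)) - 23997972437*1/68844 = -137/2/(-349922) - 23997972437/68844 = -137/2*(-1/349922) - 23997972437/68844 = 137/699844 - 23997972437/68844 = -2099354626596025/6022507542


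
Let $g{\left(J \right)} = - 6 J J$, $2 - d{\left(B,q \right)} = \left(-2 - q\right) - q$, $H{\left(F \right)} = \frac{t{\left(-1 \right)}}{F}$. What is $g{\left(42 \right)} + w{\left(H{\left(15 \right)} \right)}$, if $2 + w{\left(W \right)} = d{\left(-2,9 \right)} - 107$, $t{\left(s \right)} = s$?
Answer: $-10671$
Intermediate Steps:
$H{\left(F \right)} = - \frac{1}{F}$
$d{\left(B,q \right)} = 4 + 2 q$ ($d{\left(B,q \right)} = 2 - \left(\left(-2 - q\right) - q\right) = 2 - \left(-2 - 2 q\right) = 2 + \left(2 + 2 q\right) = 4 + 2 q$)
$w{\left(W \right)} = -87$ ($w{\left(W \right)} = -2 + \left(\left(4 + 2 \cdot 9\right) - 107\right) = -2 + \left(\left(4 + 18\right) - 107\right) = -2 + \left(22 - 107\right) = -2 - 85 = -87$)
$g{\left(J \right)} = - 6 J^{2}$
$g{\left(42 \right)} + w{\left(H{\left(15 \right)} \right)} = - 6 \cdot 42^{2} - 87 = \left(-6\right) 1764 - 87 = -10584 - 87 = -10671$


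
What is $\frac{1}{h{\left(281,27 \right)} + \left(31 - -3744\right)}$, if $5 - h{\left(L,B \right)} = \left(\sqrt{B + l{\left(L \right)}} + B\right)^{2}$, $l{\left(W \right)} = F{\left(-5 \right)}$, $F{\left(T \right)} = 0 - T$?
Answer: $\frac{3019}{9021049} + \frac{216 \sqrt{2}}{9021049} \approx 0.00036852$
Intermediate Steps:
$F{\left(T \right)} = - T$
$l{\left(W \right)} = 5$ ($l{\left(W \right)} = \left(-1\right) \left(-5\right) = 5$)
$h{\left(L,B \right)} = 5 - \left(B + \sqrt{5 + B}\right)^{2}$ ($h{\left(L,B \right)} = 5 - \left(\sqrt{B + 5} + B\right)^{2} = 5 - \left(\sqrt{5 + B} + B\right)^{2} = 5 - \left(B + \sqrt{5 + B}\right)^{2}$)
$\frac{1}{h{\left(281,27 \right)} + \left(31 - -3744\right)} = \frac{1}{\left(5 - \left(27 + \sqrt{5 + 27}\right)^{2}\right) + \left(31 - -3744\right)} = \frac{1}{\left(5 - \left(27 + \sqrt{32}\right)^{2}\right) + \left(31 + 3744\right)} = \frac{1}{\left(5 - \left(27 + 4 \sqrt{2}\right)^{2}\right) + 3775} = \frac{1}{3780 - \left(27 + 4 \sqrt{2}\right)^{2}}$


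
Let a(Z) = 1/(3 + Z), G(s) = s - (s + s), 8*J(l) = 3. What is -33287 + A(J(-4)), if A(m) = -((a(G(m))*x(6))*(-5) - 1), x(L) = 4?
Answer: -698846/21 ≈ -33278.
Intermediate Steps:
J(l) = 3/8 (J(l) = (⅛)*3 = 3/8)
G(s) = -s (G(s) = s - 2*s = -s)
A(m) = 1 + 20/(3 - m) (A(m) = -((4/(3 - m))*(-5) - 1) = -(-20/(3 - m) - 1) = -(-1 - 20/(3 - m)) = 1 + 20/(3 - m))
-33287 + A(J(-4)) = -33287 + (-23 + 3/8)/(-3 + 3/8) = -33287 - 181/8/(-21/8) = -33287 - 8/21*(-181/8) = -33287 + 181/21 = -698846/21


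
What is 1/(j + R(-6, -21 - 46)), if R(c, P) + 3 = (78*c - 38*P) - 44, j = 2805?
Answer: 1/4836 ≈ 0.00020678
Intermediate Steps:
R(c, P) = -47 - 38*P + 78*c (R(c, P) = -3 + ((78*c - 38*P) - 44) = -3 + ((-38*P + 78*c) - 44) = -3 + (-44 - 38*P + 78*c) = -47 - 38*P + 78*c)
1/(j + R(-6, -21 - 46)) = 1/(2805 + (-47 - 38*(-21 - 46) + 78*(-6))) = 1/(2805 + (-47 - 38*(-67) - 468)) = 1/(2805 + (-47 + 2546 - 468)) = 1/(2805 + 2031) = 1/4836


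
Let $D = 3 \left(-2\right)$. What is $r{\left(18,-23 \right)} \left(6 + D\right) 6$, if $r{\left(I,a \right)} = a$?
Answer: $0$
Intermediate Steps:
$D = -6$
$r{\left(18,-23 \right)} \left(6 + D\right) 6 = - 23 \left(6 - 6\right) 6 = - 23 \cdot 0 \cdot 6 = \left(-23\right) 0 = 0$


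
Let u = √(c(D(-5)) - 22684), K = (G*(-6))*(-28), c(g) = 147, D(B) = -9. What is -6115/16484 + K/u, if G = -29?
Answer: -6115/16484 + 4872*I*√22537/22537 ≈ -0.37097 + 32.453*I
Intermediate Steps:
K = -4872 (K = -29*(-6)*(-28) = 174*(-28) = -4872)
u = I*√22537 (u = √(147 - 22684) = √(-22537) = I*√22537 ≈ 150.12*I)
-6115/16484 + K/u = -6115/16484 - 4872*(-I*√22537/22537) = -6115*1/16484 - (-4872)*I*√22537/22537 = -6115/16484 + 4872*I*√22537/22537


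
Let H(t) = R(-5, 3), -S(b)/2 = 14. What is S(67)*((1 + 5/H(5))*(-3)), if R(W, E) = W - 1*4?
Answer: 112/3 ≈ 37.333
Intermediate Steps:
R(W, E) = -4 + W (R(W, E) = W - 4 = -4 + W)
S(b) = -28 (S(b) = -2*14 = -28)
H(t) = -9 (H(t) = -4 - 5 = -9)
S(67)*((1 + 5/H(5))*(-3)) = -28*(1 + 5/(-9))*(-3) = -28*(1 + 5*(-⅑))*(-3) = -28*(1 - 5/9)*(-3) = -112*(-3)/9 = -28*(-4/3) = 112/3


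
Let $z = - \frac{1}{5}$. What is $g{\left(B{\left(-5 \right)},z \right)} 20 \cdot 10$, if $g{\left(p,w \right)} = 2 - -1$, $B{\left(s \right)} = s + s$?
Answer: $600$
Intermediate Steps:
$B{\left(s \right)} = 2 s$
$z = - \frac{1}{5}$ ($z = \left(-1\right) \frac{1}{5} = - \frac{1}{5} \approx -0.2$)
$g{\left(p,w \right)} = 3$ ($g{\left(p,w \right)} = 2 + 1 = 3$)
$g{\left(B{\left(-5 \right)},z \right)} 20 \cdot 10 = 3 \cdot 20 \cdot 10 = 60 \cdot 10 = 600$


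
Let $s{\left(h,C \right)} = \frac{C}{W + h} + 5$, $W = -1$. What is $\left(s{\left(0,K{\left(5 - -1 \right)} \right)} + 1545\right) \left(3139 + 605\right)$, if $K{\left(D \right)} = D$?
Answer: $5780736$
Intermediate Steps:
$s{\left(h,C \right)} = 5 + \frac{C}{-1 + h}$ ($s{\left(h,C \right)} = \frac{C}{-1 + h} + 5 = 5 + \frac{C}{-1 + h}$)
$\left(s{\left(0,K{\left(5 - -1 \right)} \right)} + 1545\right) \left(3139 + 605\right) = \left(\frac{-5 + \left(5 - -1\right) + 5 \cdot 0}{-1 + 0} + 1545\right) \left(3139 + 605\right) = \left(\frac{-5 + \left(5 + 1\right) + 0}{-1} + 1545\right) 3744 = \left(- (-5 + 6 + 0) + 1545\right) 3744 = \left(\left(-1\right) 1 + 1545\right) 3744 = \left(-1 + 1545\right) 3744 = 1544 \cdot 3744 = 5780736$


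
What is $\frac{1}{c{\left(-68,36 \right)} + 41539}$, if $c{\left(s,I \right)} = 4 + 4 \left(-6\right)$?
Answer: $\frac{1}{41519} \approx 2.4085 \cdot 10^{-5}$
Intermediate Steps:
$c{\left(s,I \right)} = -20$ ($c{\left(s,I \right)} = 4 - 24 = -20$)
$\frac{1}{c{\left(-68,36 \right)} + 41539} = \frac{1}{-20 + 41539} = \frac{1}{41519}$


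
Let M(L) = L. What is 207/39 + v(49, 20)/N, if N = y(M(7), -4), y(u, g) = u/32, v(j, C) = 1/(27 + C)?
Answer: 23117/4277 ≈ 5.4050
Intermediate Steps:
y(u, g) = u/32 (y(u, g) = u*(1/32) = u/32)
N = 7/32 (N = (1/32)*7 = 7/32 ≈ 0.21875)
207/39 + v(49, 20)/N = 207/39 + 1/((27 + 20)*(7/32)) = 207*(1/39) + (32/7)/47 = 69/13 + (1/47)*(32/7) = 69/13 + 32/329 = 23117/4277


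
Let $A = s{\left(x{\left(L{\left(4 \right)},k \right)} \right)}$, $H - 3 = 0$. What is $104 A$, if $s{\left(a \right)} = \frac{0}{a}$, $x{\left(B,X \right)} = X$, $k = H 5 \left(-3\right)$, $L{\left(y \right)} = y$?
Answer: $0$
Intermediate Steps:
$H = 3$ ($H = 3 + 0 = 3$)
$k = -45$ ($k = 3 \cdot 5 \left(-3\right) = 15 \left(-3\right) = -45$)
$s{\left(a \right)} = 0$
$A = 0$
$104 A = 104 \cdot 0 = 0$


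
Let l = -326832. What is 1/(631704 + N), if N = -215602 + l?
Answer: 1/89270 ≈ 1.1202e-5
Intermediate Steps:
N = -542434 (N = -215602 - 326832 = -542434)
1/(631704 + N) = 1/(631704 - 542434) = 1/89270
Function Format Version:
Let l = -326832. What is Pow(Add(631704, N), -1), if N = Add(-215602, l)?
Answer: Rational(1, 89270) ≈ 1.1202e-5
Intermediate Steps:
N = -542434 (N = Add(-215602, -326832) = -542434)
Pow(Add(631704, N), -1) = Pow(Add(631704, -542434), -1) = Pow(89270, -1) = Rational(1, 89270)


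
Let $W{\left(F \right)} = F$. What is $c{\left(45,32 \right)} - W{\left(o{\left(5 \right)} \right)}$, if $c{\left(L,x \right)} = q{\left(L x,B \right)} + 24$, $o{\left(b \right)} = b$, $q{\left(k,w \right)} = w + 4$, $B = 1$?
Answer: $24$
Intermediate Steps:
$q{\left(k,w \right)} = 4 + w$
$c{\left(L,x \right)} = 29$ ($c{\left(L,x \right)} = \left(4 + 1\right) + 24 = 5 + 24 = 29$)
$c{\left(45,32 \right)} - W{\left(o{\left(5 \right)} \right)} = 29 - 5 = 24$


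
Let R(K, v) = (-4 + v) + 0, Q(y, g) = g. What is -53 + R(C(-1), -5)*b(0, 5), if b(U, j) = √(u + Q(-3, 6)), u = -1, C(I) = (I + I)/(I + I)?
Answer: -53 - 9*√5 ≈ -73.125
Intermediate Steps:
C(I) = 1 (C(I) = (2*I)/((2*I)) = (2*I)*(1/(2*I)) = 1)
R(K, v) = -4 + v
b(U, j) = √5 (b(U, j) = √(-1 + 6) = √5)
-53 + R(C(-1), -5)*b(0, 5) = -53 + (-4 - 5)*√5 = -53 - 9*√5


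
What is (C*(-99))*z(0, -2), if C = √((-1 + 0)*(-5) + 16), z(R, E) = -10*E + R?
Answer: -1980*√21 ≈ -9073.5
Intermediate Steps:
z(R, E) = R - 10*E
C = √21 (C = √(-1*(-5) + 16) = √(5 + 16) = √21 ≈ 4.5826)
(C*(-99))*z(0, -2) = (√21*(-99))*(0 - 10*(-2)) = (-99*√21)*(0 + 20) = -99*√21*20 = -1980*√21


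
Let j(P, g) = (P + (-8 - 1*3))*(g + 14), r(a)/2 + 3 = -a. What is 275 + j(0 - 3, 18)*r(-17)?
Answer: -12269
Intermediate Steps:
r(a) = -6 - 2*a (r(a) = -6 + 2*(-a) = -6 - 2*a)
j(P, g) = (-11 + P)*(14 + g) (j(P, g) = (P + (-8 - 3))*(14 + g) = (P - 11)*(14 + g) = (-11 + P)*(14 + g))
275 + j(0 - 3, 18)*r(-17) = 275 + (-154 - 11*18 + 14*(0 - 3) + (0 - 3)*18)*(-6 - 2*(-17)) = 275 + (-154 - 198 + 14*(-3) - 3*18)*(-6 + 34) = 275 + (-154 - 198 - 42 - 54)*28 = 275 - 448*28 = 275 - 12544 = -12269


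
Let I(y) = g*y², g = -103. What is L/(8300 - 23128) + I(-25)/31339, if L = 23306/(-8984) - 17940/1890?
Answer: -500978383645/243982818288 ≈ -2.0533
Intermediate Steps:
I(y) = -103*y²
L = -3420355/282996 (L = 23306*(-1/8984) - 17940*1/1890 = -11653/4492 - 598/63 = -3420355/282996 ≈ -12.086)
L/(8300 - 23128) + I(-25)/31339 = -3420355/(282996*(8300 - 23128)) - 103*(-25)²/31339 = -3420355/282996/(-14828) - 103*625*(1/31339) = -3420355/282996*(-1/14828) - 64375*1/31339 = 3420355/4196264688 - 64375/31339 = -500978383645/243982818288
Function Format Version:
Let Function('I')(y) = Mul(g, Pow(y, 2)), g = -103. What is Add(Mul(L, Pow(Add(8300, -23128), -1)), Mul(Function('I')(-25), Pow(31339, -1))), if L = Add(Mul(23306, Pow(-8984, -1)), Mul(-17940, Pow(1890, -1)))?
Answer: Rational(-500978383645, 243982818288) ≈ -2.0533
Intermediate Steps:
Function('I')(y) = Mul(-103, Pow(y, 2))
L = Rational(-3420355, 282996) (L = Add(Mul(23306, Rational(-1, 8984)), Mul(-17940, Rational(1, 1890))) = Add(Rational(-11653, 4492), Rational(-598, 63)) = Rational(-3420355, 282996) ≈ -12.086)
Add(Mul(L, Pow(Add(8300, -23128), -1)), Mul(Function('I')(-25), Pow(31339, -1))) = Add(Mul(Rational(-3420355, 282996), Pow(Add(8300, -23128), -1)), Mul(Mul(-103, Pow(-25, 2)), Pow(31339, -1))) = Add(Mul(Rational(-3420355, 282996), Pow(-14828, -1)), Mul(Mul(-103, 625), Rational(1, 31339))) = Add(Mul(Rational(-3420355, 282996), Rational(-1, 14828)), Mul(-64375, Rational(1, 31339))) = Add(Rational(3420355, 4196264688), Rational(-64375, 31339)) = Rational(-500978383645, 243982818288)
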